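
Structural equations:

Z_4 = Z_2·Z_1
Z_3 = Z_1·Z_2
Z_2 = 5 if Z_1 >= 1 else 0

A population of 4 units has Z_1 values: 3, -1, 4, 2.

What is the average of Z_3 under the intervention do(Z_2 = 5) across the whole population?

10

Under do(Z_2=5), Z_2's equation is replaced by Z_2=5 for every unit. Per-unit Z_3: 15, -5, 20, 10. Mean = 10.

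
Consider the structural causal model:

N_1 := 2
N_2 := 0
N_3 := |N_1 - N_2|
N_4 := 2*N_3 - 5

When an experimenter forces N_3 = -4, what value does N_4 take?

-13

The intervention breaks the incoming arrows to N_3: N_3 := |N_1 - N_2| no longer applies, and N_3 = -4.
N_4 = 2*N_3 - 5  [with N_3=-4]  = -13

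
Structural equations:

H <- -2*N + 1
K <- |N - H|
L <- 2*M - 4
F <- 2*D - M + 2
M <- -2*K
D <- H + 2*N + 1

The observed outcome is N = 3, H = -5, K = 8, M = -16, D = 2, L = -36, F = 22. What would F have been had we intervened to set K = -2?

2

The intervention breaks the incoming arrows to K: K <- |N - H| no longer applies, and K = -2.
H = -2*N + 1  [with N=3]  = -5
M = -2*K  [with K=-2]  = 4
D = H + 2*N + 1  [with H=-5, N=3]  = 2
F = 2*D - M + 2  [with D=2, M=4]  = 2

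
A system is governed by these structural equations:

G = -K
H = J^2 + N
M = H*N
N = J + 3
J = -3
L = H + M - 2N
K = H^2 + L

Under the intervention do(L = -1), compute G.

Under do(L=-1), the mechanism L = H + M - 2N is discarded; L is fixed at -1.
N = J + 3  [with J=-3]  = 0
H = J^2 + N  [with J=-3, N=0]  = 9
K = H^2 + L  [with H=9, L=-1]  = 80
G = -K  [with K=80]  = -80

-80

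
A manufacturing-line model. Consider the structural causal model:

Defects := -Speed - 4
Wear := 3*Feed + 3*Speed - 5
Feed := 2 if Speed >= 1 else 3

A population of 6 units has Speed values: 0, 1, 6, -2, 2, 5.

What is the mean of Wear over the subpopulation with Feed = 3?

1

Conditioning on Feed=3 selects the 2 unit(s) with Speed ∈ {0, -2}. Their Wear values: 4, -2. Mean = 1.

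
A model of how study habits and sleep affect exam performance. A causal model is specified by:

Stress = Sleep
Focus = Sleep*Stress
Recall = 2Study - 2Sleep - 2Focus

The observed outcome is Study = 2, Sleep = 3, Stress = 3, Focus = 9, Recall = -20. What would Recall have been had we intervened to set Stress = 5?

-32

do(Stress=5) replaces the equation Stress = Sleep with the constant Stress = 5.
Focus = Sleep*Stress  [with Sleep=3, Stress=5]  = 15
Recall = 2Study - 2Sleep - 2Focus  [with Study=2, Sleep=3, Focus=15]  = -32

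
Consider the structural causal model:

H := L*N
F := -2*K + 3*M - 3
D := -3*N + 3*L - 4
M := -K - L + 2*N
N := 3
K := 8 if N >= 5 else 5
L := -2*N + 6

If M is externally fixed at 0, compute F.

-13

Intervening sets M = 0 and removes its equation (M := -K - L + 2*N).
K = 8 if N >= 5 else 5  [with N=3]  = 5
F = -2*K + 3*M - 3  [with K=5, M=0]  = -13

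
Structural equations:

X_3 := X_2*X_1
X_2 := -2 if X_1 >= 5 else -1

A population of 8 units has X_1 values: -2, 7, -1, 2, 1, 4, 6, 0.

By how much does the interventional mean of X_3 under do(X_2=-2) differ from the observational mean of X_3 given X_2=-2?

8.75

do(X_2=-2) breaks X_2's dependence on X_1. With X_2=-2 fixed, X_3 across the units is 4, -14, 2, -4, -2, -8, -12, 0, mean -4.25.
Observing X_2=-2 restricts to units where X_2's equation naturally yields -2: X_1 ∈ {7, 6}. In that subpopulation X_3 = -14, -12, mean -13.
Difference = -4.25 − (-13) = 8.75.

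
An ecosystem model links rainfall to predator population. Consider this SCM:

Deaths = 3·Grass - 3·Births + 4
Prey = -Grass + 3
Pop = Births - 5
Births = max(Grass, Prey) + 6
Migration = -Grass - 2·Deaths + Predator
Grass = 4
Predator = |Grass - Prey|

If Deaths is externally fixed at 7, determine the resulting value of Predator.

5

do(Deaths=7) replaces the equation Deaths = 3·Grass - 3·Births + 4 with the constant Deaths = 7.
Predator is not downstream of the intervention, so its value is determined by the original equations.
Prey = -Grass + 3  [with Grass=4]  = -1
Predator = |Grass - Prey|  [with Grass=4, Prey=-1]  = 5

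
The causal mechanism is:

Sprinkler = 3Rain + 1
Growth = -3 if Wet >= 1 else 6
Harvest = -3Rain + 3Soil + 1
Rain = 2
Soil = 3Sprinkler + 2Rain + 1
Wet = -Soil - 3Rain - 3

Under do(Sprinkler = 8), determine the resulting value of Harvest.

82

Under do(Sprinkler=8), the mechanism Sprinkler = 3Rain + 1 is discarded; Sprinkler is fixed at 8.
Soil = 3Sprinkler + 2Rain + 1  [with Sprinkler=8, Rain=2]  = 29
Harvest = -3Rain + 3Soil + 1  [with Rain=2, Soil=29]  = 82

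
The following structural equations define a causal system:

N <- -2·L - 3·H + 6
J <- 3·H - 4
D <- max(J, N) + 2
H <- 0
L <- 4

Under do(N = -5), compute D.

-2

Intervening sets N = -5 and removes its equation (N <- -2·L - 3·H + 6).
J = 3·H - 4  [with H=0]  = -4
D = max(J, N) + 2  [with J=-4, N=-5]  = -2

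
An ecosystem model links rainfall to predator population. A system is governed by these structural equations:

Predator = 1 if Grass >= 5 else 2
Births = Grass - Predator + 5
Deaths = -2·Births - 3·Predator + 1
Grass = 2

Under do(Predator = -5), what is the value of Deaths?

-8

Under do(Predator=-5), the mechanism Predator = 1 if Grass >= 5 else 2 is discarded; Predator is fixed at -5.
Births = Grass - Predator + 5  [with Grass=2, Predator=-5]  = 12
Deaths = -2·Births - 3·Predator + 1  [with Births=12, Predator=-5]  = -8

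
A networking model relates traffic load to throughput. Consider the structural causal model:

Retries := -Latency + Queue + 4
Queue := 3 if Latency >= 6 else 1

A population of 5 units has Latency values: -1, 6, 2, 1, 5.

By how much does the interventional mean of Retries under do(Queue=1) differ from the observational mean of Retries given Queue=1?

The intervention sets Queue=1 in all 5 units regardless of Latency. Recomputing Retries per unit gives 6, -1, 3, 4, 0; average 2.4.
Observing Queue=1 restricts to units where Queue's equation naturally yields 1: Latency ∈ {-1, 2, 1, 5}. In that subpopulation Retries = 6, 3, 4, 0, mean 3.25.
Difference = 2.4 − 3.25 = -0.85.

-0.85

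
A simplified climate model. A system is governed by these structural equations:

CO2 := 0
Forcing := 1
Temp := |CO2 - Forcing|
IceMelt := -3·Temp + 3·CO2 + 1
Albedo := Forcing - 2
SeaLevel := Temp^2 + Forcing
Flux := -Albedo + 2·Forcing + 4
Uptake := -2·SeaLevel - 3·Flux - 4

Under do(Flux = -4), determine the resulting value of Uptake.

4

do(Flux=-4) replaces the equation Flux := -Albedo + 2·Forcing + 4 with the constant Flux = -4.
Temp = |CO2 - Forcing|  [with CO2=0, Forcing=1]  = 1
SeaLevel = Temp^2 + Forcing  [with Temp=1, Forcing=1]  = 2
Uptake = -2·SeaLevel - 3·Flux - 4  [with SeaLevel=2, Flux=-4]  = 4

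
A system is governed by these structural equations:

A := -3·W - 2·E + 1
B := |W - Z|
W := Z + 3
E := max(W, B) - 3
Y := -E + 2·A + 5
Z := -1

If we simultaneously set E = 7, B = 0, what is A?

The joint intervention fixes E = 7, B = 0, removing each variable's own equation.
W = Z + 3  [with Z=-1]  = 2
A = -3·W - 2·E + 1  [with W=2, E=7]  = -19

-19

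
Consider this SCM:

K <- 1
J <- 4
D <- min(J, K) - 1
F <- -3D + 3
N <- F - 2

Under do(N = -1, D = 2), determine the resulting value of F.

Under do(N = -1, D = 2), each intervened variable's structural equation is replaced by its fixed value.
F = -3D + 3  [with D=2]  = -3

-3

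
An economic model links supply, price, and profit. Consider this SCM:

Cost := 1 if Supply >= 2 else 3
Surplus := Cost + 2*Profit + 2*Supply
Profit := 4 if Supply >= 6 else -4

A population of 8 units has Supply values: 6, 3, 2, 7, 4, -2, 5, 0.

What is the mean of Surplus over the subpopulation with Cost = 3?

-7

E[Surplus|Cost=3] averages over only the 2 units with Cost=3 (Supply = -2, 0): Surplus = -9, -5, mean -7.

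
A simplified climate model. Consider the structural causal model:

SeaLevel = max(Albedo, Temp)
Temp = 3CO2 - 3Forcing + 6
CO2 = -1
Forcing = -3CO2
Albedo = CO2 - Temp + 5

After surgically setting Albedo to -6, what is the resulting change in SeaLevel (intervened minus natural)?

-16

Intervening sets Albedo = -6 and removes its equation (Albedo = CO2 - Temp + 5).
Forcing = -3CO2  [with CO2=-1]  = 3
Temp = 3CO2 - 3Forcing + 6  [with CO2=-1, Forcing=3]  = -6
SeaLevel = max(Albedo, Temp)  [with Albedo=-6, Temp=-6]  = -6
Without intervention: Forcing = -3CO2  [with CO2=-1]  = 3; Temp = 3CO2 - 3Forcing + 6  [with CO2=-1, Forcing=3]  = -6; Albedo = CO2 - Temp + 5  [with CO2=-1, Temp=-6]  = 10; SeaLevel = max(Albedo, Temp)  [with Albedo=10, Temp=-6]  = 10.
Change = -6 − 10 = -16.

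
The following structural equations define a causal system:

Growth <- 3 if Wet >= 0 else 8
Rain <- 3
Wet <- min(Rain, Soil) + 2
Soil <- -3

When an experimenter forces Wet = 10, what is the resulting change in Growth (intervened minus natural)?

The intervention breaks the incoming arrows to Wet: Wet <- min(Rain, Soil) + 2 no longer applies, and Wet = 10.
Growth = 3 if Wet >= 0 else 8  [with Wet=10]  = 3
Without intervention: Wet = min(Rain, Soil) + 2  [with Rain=3, Soil=-3]  = -1; Growth = 3 if Wet >= 0 else 8  [with Wet=-1]  = 8.
Change = 3 − 8 = -5.

-5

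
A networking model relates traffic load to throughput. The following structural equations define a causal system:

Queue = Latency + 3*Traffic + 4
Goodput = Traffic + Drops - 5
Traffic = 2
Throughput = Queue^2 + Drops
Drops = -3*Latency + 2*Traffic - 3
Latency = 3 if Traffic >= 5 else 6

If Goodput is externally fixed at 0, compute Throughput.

do(Goodput=0) replaces the equation Goodput = Traffic + Drops - 5 with the constant Goodput = 0.
Since Throughput is not a descendant of the intervened variable, it is unaffected.
Latency = 3 if Traffic >= 5 else 6  [with Traffic=2]  = 6
Queue = Latency + 3*Traffic + 4  [with Latency=6, Traffic=2]  = 16
Drops = -3*Latency + 2*Traffic - 3  [with Latency=6, Traffic=2]  = -17
Throughput = Queue^2 + Drops  [with Queue=16, Drops=-17]  = 239

239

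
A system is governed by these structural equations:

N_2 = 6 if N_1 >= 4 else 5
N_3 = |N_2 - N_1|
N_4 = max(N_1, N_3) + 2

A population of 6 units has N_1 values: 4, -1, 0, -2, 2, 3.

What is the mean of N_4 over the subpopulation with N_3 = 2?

5.5

Observing N_3=2 restricts to units where N_3's equation naturally yields 2: N_1 ∈ {4, 3}. In that subpopulation N_4 = 6, 5, mean 5.5.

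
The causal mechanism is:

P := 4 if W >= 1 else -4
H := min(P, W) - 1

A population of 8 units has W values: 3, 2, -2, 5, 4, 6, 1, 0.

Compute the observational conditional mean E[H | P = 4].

2

Observing P=4 restricts to units where P's equation naturally yields 4: W ∈ {3, 2, 5, 4, 6, 1}. In that subpopulation H = 2, 1, 3, 3, 3, 0, mean 2.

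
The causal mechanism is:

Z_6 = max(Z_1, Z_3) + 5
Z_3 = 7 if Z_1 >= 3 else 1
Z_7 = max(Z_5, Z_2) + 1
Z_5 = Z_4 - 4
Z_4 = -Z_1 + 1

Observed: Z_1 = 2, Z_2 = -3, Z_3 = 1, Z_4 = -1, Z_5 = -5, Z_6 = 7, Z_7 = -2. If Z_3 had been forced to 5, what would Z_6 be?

The intervention breaks the incoming arrows to Z_3: Z_3 = 7 if Z_1 >= 3 else 1 no longer applies, and Z_3 = 5.
Z_6 = max(Z_1, Z_3) + 5  [with Z_1=2, Z_3=5]  = 10

10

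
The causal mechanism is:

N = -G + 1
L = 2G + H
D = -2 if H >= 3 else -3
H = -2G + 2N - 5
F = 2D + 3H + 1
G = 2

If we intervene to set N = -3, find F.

Under do(N=-3), the mechanism N = -G + 1 is discarded; N is fixed at -3.
H = -2G + 2N - 5  [with G=2, N=-3]  = -15
D = -2 if H >= 3 else -3  [with H=-15]  = -3
F = 2D + 3H + 1  [with D=-3, H=-15]  = -50

-50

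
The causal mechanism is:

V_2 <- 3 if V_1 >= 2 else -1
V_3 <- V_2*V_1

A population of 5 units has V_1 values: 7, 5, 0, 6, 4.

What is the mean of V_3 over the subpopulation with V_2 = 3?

16.5

Observing V_2=3 restricts to units where V_2's equation naturally yields 3: V_1 ∈ {7, 5, 6, 4}. In that subpopulation V_3 = 21, 15, 18, 12, mean 16.5.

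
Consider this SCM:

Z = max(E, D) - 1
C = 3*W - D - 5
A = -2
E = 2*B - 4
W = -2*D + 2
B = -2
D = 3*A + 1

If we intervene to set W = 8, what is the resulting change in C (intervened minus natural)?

-12

The intervention breaks the incoming arrows to W: W = -2*D + 2 no longer applies, and W = 8.
D = 3*A + 1  [with A=-2]  = -5
C = 3*W - D - 5  [with W=8, D=-5]  = 24
Without intervention: D = 3*A + 1  [with A=-2]  = -5; W = -2*D + 2  [with D=-5]  = 12; C = 3*W - D - 5  [with W=12, D=-5]  = 36.
Change = 24 − 36 = -12.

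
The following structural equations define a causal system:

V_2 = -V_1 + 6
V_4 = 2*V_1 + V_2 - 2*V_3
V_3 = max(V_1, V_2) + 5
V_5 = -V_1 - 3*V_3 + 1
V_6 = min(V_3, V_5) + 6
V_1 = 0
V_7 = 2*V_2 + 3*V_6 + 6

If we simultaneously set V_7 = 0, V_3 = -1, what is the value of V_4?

The joint intervention fixes V_7 = 0, V_3 = -1, removing each variable's own equation.
V_2 = -V_1 + 6  [with V_1=0]  = 6
V_4 = 2*V_1 + V_2 - 2*V_3  [with V_1=0, V_2=6, V_3=-1]  = 8

8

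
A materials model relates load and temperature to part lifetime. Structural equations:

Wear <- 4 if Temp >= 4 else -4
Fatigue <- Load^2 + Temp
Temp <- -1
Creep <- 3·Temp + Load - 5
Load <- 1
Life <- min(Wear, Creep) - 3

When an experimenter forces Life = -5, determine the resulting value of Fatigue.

do(Life=-5) replaces the equation Life <- min(Wear, Creep) - 3 with the constant Life = -5.
Since Fatigue is not a descendant of the intervened variable, it is unaffected.
Fatigue = Load^2 + Temp  [with Load=1, Temp=-1]  = 0

0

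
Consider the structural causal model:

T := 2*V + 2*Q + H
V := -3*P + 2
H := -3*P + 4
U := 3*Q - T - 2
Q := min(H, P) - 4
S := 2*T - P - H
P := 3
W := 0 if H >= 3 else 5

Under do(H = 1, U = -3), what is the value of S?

Setting H = 1, U = -3 by intervention discards those variables' equations.
V = -3*P + 2  [with P=3]  = -7
Q = min(H, P) - 4  [with H=1, P=3]  = -3
T = 2*V + 2*Q + H  [with V=-7, Q=-3, H=1]  = -19
S = 2*T - P - H  [with T=-19, P=3, H=1]  = -42

-42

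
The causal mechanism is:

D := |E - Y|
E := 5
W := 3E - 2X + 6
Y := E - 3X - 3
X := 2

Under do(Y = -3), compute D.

The intervention breaks the incoming arrows to Y: Y := E - 3X - 3 no longer applies, and Y = -3.
D = |E - Y|  [with E=5, Y=-3]  = 8

8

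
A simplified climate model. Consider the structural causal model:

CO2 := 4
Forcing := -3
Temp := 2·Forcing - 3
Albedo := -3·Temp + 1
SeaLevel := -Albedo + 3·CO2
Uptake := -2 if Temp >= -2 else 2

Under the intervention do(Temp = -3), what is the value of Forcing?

-3

Under do(Temp=-3), the mechanism Temp := 2·Forcing - 3 is discarded; Temp is fixed at -3.
Since Forcing is not a descendant of the intervened variable, it is unaffected.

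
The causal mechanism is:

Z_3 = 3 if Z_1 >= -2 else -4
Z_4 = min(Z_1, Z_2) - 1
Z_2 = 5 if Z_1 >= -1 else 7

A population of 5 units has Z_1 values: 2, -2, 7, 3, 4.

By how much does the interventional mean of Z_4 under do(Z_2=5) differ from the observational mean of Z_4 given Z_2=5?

-1.1

do(Z_2=5) breaks Z_2's dependence on Z_1. With Z_2=5 fixed, Z_4 across the units is 1, -3, 4, 2, 3, mean 1.4.
Conditioning on Z_2=5 selects the 4 unit(s) with Z_1 ∈ {2, 7, 3, 4}. Their Z_4 values: 1, 4, 2, 3. Mean = 2.5.
Difference = 1.4 − 2.5 = -1.1.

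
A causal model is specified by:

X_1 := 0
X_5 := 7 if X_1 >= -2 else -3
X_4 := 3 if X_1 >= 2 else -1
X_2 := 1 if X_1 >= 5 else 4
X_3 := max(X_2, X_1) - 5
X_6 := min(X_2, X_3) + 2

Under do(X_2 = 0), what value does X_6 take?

Under do(X_2=0), the mechanism X_2 := 1 if X_1 >= 5 else 4 is discarded; X_2 is fixed at 0.
X_3 = max(X_2, X_1) - 5  [with X_2=0, X_1=0]  = -5
X_6 = min(X_2, X_3) + 2  [with X_2=0, X_3=-5]  = -3

-3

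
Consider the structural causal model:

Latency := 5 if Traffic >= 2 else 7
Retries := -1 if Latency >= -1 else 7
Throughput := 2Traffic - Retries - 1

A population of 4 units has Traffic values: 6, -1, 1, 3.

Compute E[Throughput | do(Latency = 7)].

Under do(Latency=7), Latency's equation is replaced by Latency=7 for every unit. Per-unit Throughput: 12, -2, 2, 6. Mean = 4.5.

4.5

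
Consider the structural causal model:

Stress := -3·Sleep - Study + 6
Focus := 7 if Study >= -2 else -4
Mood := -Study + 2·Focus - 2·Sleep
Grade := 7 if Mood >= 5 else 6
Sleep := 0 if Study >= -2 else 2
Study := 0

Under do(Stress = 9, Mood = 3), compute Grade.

6

Setting Stress = 9, Mood = 3 by intervention discards those variables' equations.
Grade = 7 if Mood >= 5 else 6  [with Mood=3]  = 6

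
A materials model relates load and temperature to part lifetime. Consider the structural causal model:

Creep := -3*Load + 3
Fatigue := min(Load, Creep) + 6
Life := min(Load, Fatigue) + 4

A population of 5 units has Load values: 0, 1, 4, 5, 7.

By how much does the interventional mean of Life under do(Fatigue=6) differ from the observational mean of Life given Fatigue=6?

2.7

The intervention sets Fatigue=6 in all 5 units regardless of Load. Recomputing Life per unit gives 4, 5, 8, 9, 10; average 7.2.
Observing Fatigue=6 restricts to units where Fatigue's equation naturally yields 6: Load ∈ {0, 1}. In that subpopulation Life = 4, 5, mean 4.5.
Difference = 7.2 − 4.5 = 2.7.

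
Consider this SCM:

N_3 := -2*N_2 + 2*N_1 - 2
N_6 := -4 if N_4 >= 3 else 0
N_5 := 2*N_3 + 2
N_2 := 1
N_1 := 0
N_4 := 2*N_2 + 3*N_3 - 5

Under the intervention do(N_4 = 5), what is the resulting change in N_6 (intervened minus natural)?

Under do(N_4=5), the mechanism N_4 := 2*N_2 + 3*N_3 - 5 is discarded; N_4 is fixed at 5.
N_6 = -4 if N_4 >= 3 else 0  [with N_4=5]  = -4
Without intervention: N_3 = -2*N_2 + 2*N_1 - 2  [with N_2=1, N_1=0]  = -4; N_4 = 2*N_2 + 3*N_3 - 5  [with N_2=1, N_3=-4]  = -15; N_6 = -4 if N_4 >= 3 else 0  [with N_4=-15]  = 0.
Change = -4 − 0 = -4.

-4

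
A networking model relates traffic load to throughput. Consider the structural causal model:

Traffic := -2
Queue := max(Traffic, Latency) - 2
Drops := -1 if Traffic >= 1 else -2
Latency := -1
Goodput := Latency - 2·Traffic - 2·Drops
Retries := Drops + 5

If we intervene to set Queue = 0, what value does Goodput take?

7

The intervention breaks the incoming arrows to Queue: Queue := max(Traffic, Latency) - 2 no longer applies, and Queue = 0.
No directed path runs from Queue to Goodput, so Goodput keeps its natural value.
Drops = -1 if Traffic >= 1 else -2  [with Traffic=-2]  = -2
Goodput = Latency - 2·Traffic - 2·Drops  [with Latency=-1, Traffic=-2, Drops=-2]  = 7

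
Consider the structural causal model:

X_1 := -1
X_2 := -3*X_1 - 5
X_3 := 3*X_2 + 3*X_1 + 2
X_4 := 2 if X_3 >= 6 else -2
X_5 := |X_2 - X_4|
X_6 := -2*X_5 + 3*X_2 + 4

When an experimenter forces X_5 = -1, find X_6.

The intervention breaks the incoming arrows to X_5: X_5 := |X_2 - X_4| no longer applies, and X_5 = -1.
X_2 = -3*X_1 - 5  [with X_1=-1]  = -2
X_6 = -2*X_5 + 3*X_2 + 4  [with X_5=-1, X_2=-2]  = 0

0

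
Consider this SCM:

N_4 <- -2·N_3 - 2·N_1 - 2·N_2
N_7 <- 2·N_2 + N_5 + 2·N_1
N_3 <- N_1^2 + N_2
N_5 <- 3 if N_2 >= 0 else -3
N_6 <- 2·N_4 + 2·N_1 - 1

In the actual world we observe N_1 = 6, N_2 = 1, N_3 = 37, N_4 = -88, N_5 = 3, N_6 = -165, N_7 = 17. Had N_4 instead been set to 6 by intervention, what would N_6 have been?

Under do(N_4=6), the mechanism N_4 <- -2·N_3 - 2·N_1 - 2·N_2 is discarded; N_4 is fixed at 6.
N_6 = 2·N_4 + 2·N_1 - 1  [with N_4=6, N_1=6]  = 23

23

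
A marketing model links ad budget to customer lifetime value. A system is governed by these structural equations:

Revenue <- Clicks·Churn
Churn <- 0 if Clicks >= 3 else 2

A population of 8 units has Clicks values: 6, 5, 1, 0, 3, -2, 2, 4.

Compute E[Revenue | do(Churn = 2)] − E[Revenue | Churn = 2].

Under do(Churn=2), Churn's equation is replaced by Churn=2 for every unit. Per-unit Revenue: 12, 10, 2, 0, 6, -4, 4, 8. Mean = 4.75.
E[Revenue|Churn=2] averages over only the 4 units with Churn=2 (Clicks = 1, 0, -2, 2): Revenue = 2, 0, -4, 4, mean 0.5.
Difference = 4.75 − 0.5 = 4.25.

4.25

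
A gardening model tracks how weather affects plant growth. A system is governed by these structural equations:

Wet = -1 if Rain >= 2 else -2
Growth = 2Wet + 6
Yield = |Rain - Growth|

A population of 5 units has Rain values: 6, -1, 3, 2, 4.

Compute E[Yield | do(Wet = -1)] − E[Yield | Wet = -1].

Under do(Wet=-1), Wet's equation is replaced by Wet=-1 for every unit. Per-unit Yield: 2, 5, 1, 2, 0. Mean = 2.
E[Yield|Wet=-1] averages over only the 4 units with Wet=-1 (Rain = 6, 3, 2, 4): Yield = 2, 1, 2, 0, mean 1.25.
Difference = 2 − 1.25 = 0.75.

0.75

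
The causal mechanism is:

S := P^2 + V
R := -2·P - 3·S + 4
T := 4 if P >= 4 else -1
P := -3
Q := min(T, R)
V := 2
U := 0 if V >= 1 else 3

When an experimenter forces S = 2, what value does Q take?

-1

The intervention breaks the incoming arrows to S: S := P^2 + V no longer applies, and S = 2.
R = -2·P - 3·S + 4  [with P=-3, S=2]  = 4
T = 4 if P >= 4 else -1  [with P=-3]  = -1
Q = min(T, R)  [with T=-1, R=4]  = -1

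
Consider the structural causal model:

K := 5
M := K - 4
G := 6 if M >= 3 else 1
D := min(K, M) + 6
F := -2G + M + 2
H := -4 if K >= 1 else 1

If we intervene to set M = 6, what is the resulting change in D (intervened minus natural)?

4

Under do(M=6), the mechanism M := K - 4 is discarded; M is fixed at 6.
D = min(K, M) + 6  [with K=5, M=6]  = 11
Without intervention: M = K - 4  [with K=5]  = 1; D = min(K, M) + 6  [with K=5, M=1]  = 7.
Change = 11 − 7 = 4.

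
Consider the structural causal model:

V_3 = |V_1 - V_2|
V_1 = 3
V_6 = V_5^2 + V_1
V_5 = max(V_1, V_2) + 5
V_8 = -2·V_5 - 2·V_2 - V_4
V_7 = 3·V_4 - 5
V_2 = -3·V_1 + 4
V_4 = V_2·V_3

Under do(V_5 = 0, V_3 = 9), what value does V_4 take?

-45

Under do(V_5 = 0, V_3 = 9), each intervened variable's structural equation is replaced by its fixed value.
V_2 = -3·V_1 + 4  [with V_1=3]  = -5
V_4 = V_2·V_3  [with V_2=-5, V_3=9]  = -45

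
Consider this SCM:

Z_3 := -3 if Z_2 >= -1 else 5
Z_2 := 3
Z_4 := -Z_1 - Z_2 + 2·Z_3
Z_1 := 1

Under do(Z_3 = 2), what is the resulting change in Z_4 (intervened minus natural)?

10

The intervention breaks the incoming arrows to Z_3: Z_3 := -3 if Z_2 >= -1 else 5 no longer applies, and Z_3 = 2.
Z_4 = -Z_1 - Z_2 + 2·Z_3  [with Z_1=1, Z_2=3, Z_3=2]  = 0
Without intervention: Z_3 = -3 if Z_2 >= -1 else 5  [with Z_2=3]  = -3; Z_4 = -Z_1 - Z_2 + 2·Z_3  [with Z_1=1, Z_2=3, Z_3=-3]  = -10.
Change = 0 − (-10) = 10.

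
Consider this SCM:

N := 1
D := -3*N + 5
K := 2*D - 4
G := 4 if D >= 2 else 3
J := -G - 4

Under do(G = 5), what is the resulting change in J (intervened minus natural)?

Intervening sets G = 5 and removes its equation (G := 4 if D >= 2 else 3).
J = -G - 4  [with G=5]  = -9
Without intervention: D = -3*N + 5  [with N=1]  = 2; G = 4 if D >= 2 else 3  [with D=2]  = 4; J = -G - 4  [with G=4]  = -8.
Change = -9 − (-8) = -1.

-1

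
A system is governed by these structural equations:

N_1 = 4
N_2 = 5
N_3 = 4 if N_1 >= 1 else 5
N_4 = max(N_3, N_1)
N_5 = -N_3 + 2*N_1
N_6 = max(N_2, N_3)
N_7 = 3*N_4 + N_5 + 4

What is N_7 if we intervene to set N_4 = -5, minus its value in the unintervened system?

The intervention breaks the incoming arrows to N_4: N_4 = max(N_3, N_1) no longer applies, and N_4 = -5.
N_3 = 4 if N_1 >= 1 else 5  [with N_1=4]  = 4
N_5 = -N_3 + 2*N_1  [with N_3=4, N_1=4]  = 4
N_7 = 3*N_4 + N_5 + 4  [with N_4=-5, N_5=4]  = -7
Without intervention: N_3 = 4 if N_1 >= 1 else 5  [with N_1=4]  = 4; N_4 = max(N_3, N_1)  [with N_3=4, N_1=4]  = 4; N_5 = -N_3 + 2*N_1  [with N_3=4, N_1=4]  = 4; N_7 = 3*N_4 + N_5 + 4  [with N_4=4, N_5=4]  = 20.
Change = -7 − 20 = -27.

-27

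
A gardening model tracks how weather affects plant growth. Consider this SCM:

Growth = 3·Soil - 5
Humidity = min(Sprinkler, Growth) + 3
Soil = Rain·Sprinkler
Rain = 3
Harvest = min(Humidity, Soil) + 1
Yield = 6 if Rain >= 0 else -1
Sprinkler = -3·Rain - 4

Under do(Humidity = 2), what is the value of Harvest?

-38

Under do(Humidity=2), the mechanism Humidity = min(Sprinkler, Growth) + 3 is discarded; Humidity is fixed at 2.
Sprinkler = -3·Rain - 4  [with Rain=3]  = -13
Soil = Rain·Sprinkler  [with Rain=3, Sprinkler=-13]  = -39
Harvest = min(Humidity, Soil) + 1  [with Humidity=2, Soil=-39]  = -38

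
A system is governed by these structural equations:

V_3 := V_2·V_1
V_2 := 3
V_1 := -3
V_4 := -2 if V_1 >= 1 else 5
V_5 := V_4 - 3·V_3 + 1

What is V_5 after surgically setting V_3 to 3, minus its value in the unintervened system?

-36

do(V_3=3) replaces the equation V_3 := V_2·V_1 with the constant V_3 = 3.
V_4 = -2 if V_1 >= 1 else 5  [with V_1=-3]  = 5
V_5 = V_4 - 3·V_3 + 1  [with V_4=5, V_3=3]  = -3
Without intervention: V_3 = V_2·V_1  [with V_2=3, V_1=-3]  = -9; V_4 = -2 if V_1 >= 1 else 5  [with V_1=-3]  = 5; V_5 = V_4 - 3·V_3 + 1  [with V_4=5, V_3=-9]  = 33.
Change = -3 − 33 = -36.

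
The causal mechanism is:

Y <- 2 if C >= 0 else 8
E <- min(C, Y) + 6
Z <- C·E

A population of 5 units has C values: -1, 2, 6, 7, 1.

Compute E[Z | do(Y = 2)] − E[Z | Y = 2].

-7.35

do(Y=2) breaks Y's dependence on C. With Y=2 fixed, Z across the units is -5, 16, 48, 56, 7, mean 24.4.
E[Z|Y=2] averages over only the 4 units with Y=2 (C = 2, 6, 7, 1): Z = 16, 48, 56, 7, mean 31.75.
Difference = 24.4 − 31.75 = -7.35.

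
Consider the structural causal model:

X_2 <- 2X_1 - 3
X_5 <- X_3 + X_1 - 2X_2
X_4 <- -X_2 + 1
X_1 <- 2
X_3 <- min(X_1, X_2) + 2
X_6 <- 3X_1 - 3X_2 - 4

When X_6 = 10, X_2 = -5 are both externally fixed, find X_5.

9

The joint intervention fixes X_6 = 10, X_2 = -5, removing each variable's own equation.
X_3 = min(X_1, X_2) + 2  [with X_1=2, X_2=-5]  = -3
X_5 = X_3 + X_1 - 2X_2  [with X_3=-3, X_1=2, X_2=-5]  = 9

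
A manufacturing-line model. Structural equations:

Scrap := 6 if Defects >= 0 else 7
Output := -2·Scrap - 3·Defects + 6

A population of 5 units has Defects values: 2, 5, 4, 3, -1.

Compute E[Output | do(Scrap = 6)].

-13.8

Every unit gets Scrap=6 under the intervention. Output values become -12, -21, -18, -15, -3; E[Output|do(Scrap=6)] = -13.8.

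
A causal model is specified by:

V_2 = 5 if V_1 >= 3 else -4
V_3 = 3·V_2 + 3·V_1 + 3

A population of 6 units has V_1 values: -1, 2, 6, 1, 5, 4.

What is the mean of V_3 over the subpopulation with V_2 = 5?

Conditioning on V_2=5 selects the 3 unit(s) with V_1 ∈ {6, 5, 4}. Their V_3 values: 36, 33, 30. Mean = 33.

33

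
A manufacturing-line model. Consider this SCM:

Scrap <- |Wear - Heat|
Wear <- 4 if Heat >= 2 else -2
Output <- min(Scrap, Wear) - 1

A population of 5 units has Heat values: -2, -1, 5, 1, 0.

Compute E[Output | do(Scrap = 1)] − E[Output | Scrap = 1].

-0.9

Under do(Scrap=1), Scrap's equation is replaced by Scrap=1 for every unit. Per-unit Output: -3, -3, 0, -3, -3. Mean = -2.4.
Conditioning on Scrap=1 selects the 2 unit(s) with Heat ∈ {-1, 5}. Their Output values: -3, 0. Mean = -1.5.
Difference = -2.4 − (-1.5) = -0.9.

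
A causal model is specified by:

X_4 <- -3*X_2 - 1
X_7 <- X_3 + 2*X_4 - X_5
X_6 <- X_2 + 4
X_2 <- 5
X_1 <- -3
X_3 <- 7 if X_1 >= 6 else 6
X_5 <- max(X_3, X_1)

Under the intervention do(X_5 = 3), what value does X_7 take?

-29

Under do(X_5=3), the mechanism X_5 <- max(X_3, X_1) is discarded; X_5 is fixed at 3.
X_3 = 7 if X_1 >= 6 else 6  [with X_1=-3]  = 6
X_4 = -3*X_2 - 1  [with X_2=5]  = -16
X_7 = X_3 + 2*X_4 - X_5  [with X_3=6, X_4=-16, X_5=3]  = -29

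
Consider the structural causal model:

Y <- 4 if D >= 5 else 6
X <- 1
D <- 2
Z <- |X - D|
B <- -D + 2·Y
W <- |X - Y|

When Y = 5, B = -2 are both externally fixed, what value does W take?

4

The joint intervention fixes Y = 5, B = -2, removing each variable's own equation.
W = |X - Y|  [with X=1, Y=5]  = 4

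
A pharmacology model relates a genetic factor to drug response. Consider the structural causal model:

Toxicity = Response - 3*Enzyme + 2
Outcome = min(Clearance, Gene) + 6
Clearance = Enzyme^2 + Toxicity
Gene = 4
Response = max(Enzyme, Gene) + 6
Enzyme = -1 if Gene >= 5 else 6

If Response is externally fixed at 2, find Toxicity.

The intervention breaks the incoming arrows to Response: Response = max(Enzyme, Gene) + 6 no longer applies, and Response = 2.
Enzyme = -1 if Gene >= 5 else 6  [with Gene=4]  = 6
Toxicity = Response - 3*Enzyme + 2  [with Response=2, Enzyme=6]  = -14

-14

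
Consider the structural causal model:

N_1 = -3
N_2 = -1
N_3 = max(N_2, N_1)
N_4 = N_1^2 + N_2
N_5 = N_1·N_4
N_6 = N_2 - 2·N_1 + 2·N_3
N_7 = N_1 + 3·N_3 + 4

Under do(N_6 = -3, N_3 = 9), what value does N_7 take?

Under do(N_6 = -3, N_3 = 9), each intervened variable's structural equation is replaced by its fixed value.
N_7 = N_1 + 3·N_3 + 4  [with N_1=-3, N_3=9]  = 28

28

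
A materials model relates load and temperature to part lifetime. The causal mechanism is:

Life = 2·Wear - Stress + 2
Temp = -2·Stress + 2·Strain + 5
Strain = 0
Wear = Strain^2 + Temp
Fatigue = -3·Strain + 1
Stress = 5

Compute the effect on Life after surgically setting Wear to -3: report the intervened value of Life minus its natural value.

Under do(Wear=-3), the mechanism Wear = Strain^2 + Temp is discarded; Wear is fixed at -3.
Life = 2·Wear - Stress + 2  [with Wear=-3, Stress=5]  = -9
Without intervention: Temp = -2·Stress + 2·Strain + 5  [with Stress=5, Strain=0]  = -5; Wear = Strain^2 + Temp  [with Strain=0, Temp=-5]  = -5; Life = 2·Wear - Stress + 2  [with Wear=-5, Stress=5]  = -13.
Change = -9 − (-13) = 4.

4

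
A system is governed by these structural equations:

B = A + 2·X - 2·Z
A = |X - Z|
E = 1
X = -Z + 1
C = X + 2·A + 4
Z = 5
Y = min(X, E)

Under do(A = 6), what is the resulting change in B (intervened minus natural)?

-3

Intervening sets A = 6 and removes its equation (A = |X - Z|).
X = -Z + 1  [with Z=5]  = -4
B = A + 2·X - 2·Z  [with A=6, X=-4, Z=5]  = -12
Without intervention: X = -Z + 1  [with Z=5]  = -4; A = |X - Z|  [with X=-4, Z=5]  = 9; B = A + 2·X - 2·Z  [with A=9, X=-4, Z=5]  = -9.
Change = -12 − (-9) = -3.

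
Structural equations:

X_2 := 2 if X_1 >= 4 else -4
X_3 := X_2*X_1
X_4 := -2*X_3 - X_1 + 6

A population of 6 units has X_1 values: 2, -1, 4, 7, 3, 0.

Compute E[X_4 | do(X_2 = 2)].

do(X_2=2) breaks X_2's dependence on X_1. With X_2=2 fixed, X_4 across the units is -4, 11, -14, -29, -9, 6, mean -6.5.

-6.5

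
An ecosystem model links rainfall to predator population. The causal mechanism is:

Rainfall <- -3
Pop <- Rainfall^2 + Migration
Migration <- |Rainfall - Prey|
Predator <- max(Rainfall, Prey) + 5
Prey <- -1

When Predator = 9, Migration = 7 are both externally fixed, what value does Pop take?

Setting Predator = 9, Migration = 7 by intervention discards those variables' equations.
Pop = Rainfall^2 + Migration  [with Rainfall=-3, Migration=7]  = 16

16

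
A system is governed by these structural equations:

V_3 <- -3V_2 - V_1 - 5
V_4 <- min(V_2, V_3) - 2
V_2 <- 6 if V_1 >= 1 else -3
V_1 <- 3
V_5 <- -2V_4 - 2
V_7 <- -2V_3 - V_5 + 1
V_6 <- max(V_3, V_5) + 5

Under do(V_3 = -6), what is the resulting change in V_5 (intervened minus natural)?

do(V_3=-6) replaces the equation V_3 <- -3V_2 - V_1 - 5 with the constant V_3 = -6.
V_2 = 6 if V_1 >= 1 else -3  [with V_1=3]  = 6
V_4 = min(V_2, V_3) - 2  [with V_2=6, V_3=-6]  = -8
V_5 = -2V_4 - 2  [with V_4=-8]  = 14
Without intervention: V_2 = 6 if V_1 >= 1 else -3  [with V_1=3]  = 6; V_3 = -3V_2 - V_1 - 5  [with V_2=6, V_1=3]  = -26; V_4 = min(V_2, V_3) - 2  [with V_2=6, V_3=-26]  = -28; V_5 = -2V_4 - 2  [with V_4=-28]  = 54.
Change = 14 − 54 = -40.

-40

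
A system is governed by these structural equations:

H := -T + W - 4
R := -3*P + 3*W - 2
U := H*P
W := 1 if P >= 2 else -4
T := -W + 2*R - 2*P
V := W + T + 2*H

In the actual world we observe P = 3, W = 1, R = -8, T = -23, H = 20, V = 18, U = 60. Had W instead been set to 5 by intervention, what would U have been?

Under do(W=5), the mechanism W := 1 if P >= 2 else -4 is discarded; W is fixed at 5.
R = -3*P + 3*W - 2  [with P=3, W=5]  = 4
T = -W + 2*R - 2*P  [with W=5, R=4, P=3]  = -3
H = -T + W - 4  [with T=-3, W=5]  = 4
U = H*P  [with H=4, P=3]  = 12

12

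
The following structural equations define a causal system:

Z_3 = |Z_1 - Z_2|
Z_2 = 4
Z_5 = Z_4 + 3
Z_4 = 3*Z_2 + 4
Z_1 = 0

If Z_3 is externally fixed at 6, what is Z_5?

do(Z_3=6) replaces the equation Z_3 = |Z_1 - Z_2| with the constant Z_3 = 6.
Z_5 is not downstream of the intervention, so its value is determined by the original equations.
Z_4 = 3*Z_2 + 4  [with Z_2=4]  = 16
Z_5 = Z_4 + 3  [with Z_4=16]  = 19

19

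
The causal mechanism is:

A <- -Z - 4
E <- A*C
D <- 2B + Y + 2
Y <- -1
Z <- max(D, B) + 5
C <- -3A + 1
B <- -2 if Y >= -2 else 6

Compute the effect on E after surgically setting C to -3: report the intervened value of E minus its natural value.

175

Intervening sets C = -3 and removes its equation (C <- -3A + 1).
B = -2 if Y >= -2 else 6  [with Y=-1]  = -2
D = 2B + Y + 2  [with B=-2, Y=-1]  = -3
Z = max(D, B) + 5  [with D=-3, B=-2]  = 3
A = -Z - 4  [with Z=3]  = -7
E = A*C  [with A=-7, C=-3]  = 21
Without intervention: B = -2 if Y >= -2 else 6  [with Y=-1]  = -2; D = 2B + Y + 2  [with B=-2, Y=-1]  = -3; Z = max(D, B) + 5  [with D=-3, B=-2]  = 3; A = -Z - 4  [with Z=3]  = -7; C = -3A + 1  [with A=-7]  = 22; E = A*C  [with A=-7, C=22]  = -154.
Change = 21 − (-154) = 175.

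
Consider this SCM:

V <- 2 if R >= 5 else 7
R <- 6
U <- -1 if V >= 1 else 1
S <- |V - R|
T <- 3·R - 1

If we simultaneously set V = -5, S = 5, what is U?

1

The joint intervention fixes V = -5, S = 5, removing each variable's own equation.
U = -1 if V >= 1 else 1  [with V=-5]  = 1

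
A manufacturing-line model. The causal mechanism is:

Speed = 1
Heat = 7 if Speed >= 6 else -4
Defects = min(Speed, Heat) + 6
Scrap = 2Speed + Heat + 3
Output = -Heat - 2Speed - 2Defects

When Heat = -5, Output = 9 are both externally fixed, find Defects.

1

Under do(Heat = -5, Output = 9), each intervened variable's structural equation is replaced by its fixed value.
Defects = min(Speed, Heat) + 6  [with Speed=1, Heat=-5]  = 1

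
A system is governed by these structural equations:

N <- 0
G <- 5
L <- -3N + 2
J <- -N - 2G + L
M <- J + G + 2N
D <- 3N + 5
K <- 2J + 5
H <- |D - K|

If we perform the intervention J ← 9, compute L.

Under do(J=9), the mechanism J <- -N - 2G + L is discarded; J is fixed at 9.
Since L is not a descendant of the intervened variable, it is unaffected.
L = -3N + 2  [with N=0]  = 2

2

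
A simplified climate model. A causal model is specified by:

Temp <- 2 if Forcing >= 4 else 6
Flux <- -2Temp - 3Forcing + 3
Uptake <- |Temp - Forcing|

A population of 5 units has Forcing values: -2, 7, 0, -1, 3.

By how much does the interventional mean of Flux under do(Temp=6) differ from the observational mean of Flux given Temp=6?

-4.2

The intervention sets Temp=6 in all 5 units regardless of Forcing. Recomputing Flux per unit gives -3, -30, -9, -6, -18; average -13.2.
E[Flux|Temp=6] averages over only the 4 units with Temp=6 (Forcing = -2, 0, -1, 3): Flux = -3, -9, -6, -18, mean -9.
Difference = -13.2 − (-9) = -4.2.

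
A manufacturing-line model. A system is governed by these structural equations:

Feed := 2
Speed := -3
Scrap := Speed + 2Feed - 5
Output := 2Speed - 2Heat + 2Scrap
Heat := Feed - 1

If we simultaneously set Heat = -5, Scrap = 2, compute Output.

Setting Heat = -5, Scrap = 2 by intervention discards those variables' equations.
Output = 2Speed - 2Heat + 2Scrap  [with Speed=-3, Heat=-5, Scrap=2]  = 8

8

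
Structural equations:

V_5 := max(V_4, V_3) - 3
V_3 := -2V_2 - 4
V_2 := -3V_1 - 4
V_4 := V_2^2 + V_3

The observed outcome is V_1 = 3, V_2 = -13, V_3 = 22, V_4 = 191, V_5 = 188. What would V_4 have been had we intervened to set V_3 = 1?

The intervention breaks the incoming arrows to V_3: V_3 := -2V_2 - 4 no longer applies, and V_3 = 1.
V_2 = -3V_1 - 4  [with V_1=3]  = -13
V_4 = V_2^2 + V_3  [with V_2=-13, V_3=1]  = 170

170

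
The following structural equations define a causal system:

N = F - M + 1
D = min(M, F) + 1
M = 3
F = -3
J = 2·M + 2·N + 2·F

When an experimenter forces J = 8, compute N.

-5

Under do(J=8), the mechanism J = 2·M + 2·N + 2·F is discarded; J is fixed at 8.
Since N is not a descendant of the intervened variable, it is unaffected.
N = F - M + 1  [with F=-3, M=3]  = -5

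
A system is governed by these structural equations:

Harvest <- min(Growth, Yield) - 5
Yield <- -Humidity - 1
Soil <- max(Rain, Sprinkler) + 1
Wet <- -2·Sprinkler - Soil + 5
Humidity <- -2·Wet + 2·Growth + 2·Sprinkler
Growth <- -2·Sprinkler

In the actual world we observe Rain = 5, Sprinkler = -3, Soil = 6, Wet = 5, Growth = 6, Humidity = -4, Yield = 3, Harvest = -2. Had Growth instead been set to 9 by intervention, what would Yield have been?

-3

Under do(Growth=9), the mechanism Growth <- -2·Sprinkler is discarded; Growth is fixed at 9.
Soil = max(Rain, Sprinkler) + 1  [with Rain=5, Sprinkler=-3]  = 6
Wet = -2·Sprinkler - Soil + 5  [with Sprinkler=-3, Soil=6]  = 5
Humidity = -2·Wet + 2·Growth + 2·Sprinkler  [with Wet=5, Growth=9, Sprinkler=-3]  = 2
Yield = -Humidity - 1  [with Humidity=2]  = -3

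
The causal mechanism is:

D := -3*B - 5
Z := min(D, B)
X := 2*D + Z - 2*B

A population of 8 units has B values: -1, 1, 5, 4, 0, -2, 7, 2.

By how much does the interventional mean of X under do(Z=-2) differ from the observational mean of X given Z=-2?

The intervention sets Z=-2 in all 8 units regardless of B. Recomputing X per unit gives -4, -20, -52, -44, -12, 4, -68, -28; average -28.
Conditioning on Z=-2 selects the 2 unit(s) with B ∈ {-1, -2}. Their X values: -4, 4. Mean = 0.
Difference = -28 − 0 = -28.

-28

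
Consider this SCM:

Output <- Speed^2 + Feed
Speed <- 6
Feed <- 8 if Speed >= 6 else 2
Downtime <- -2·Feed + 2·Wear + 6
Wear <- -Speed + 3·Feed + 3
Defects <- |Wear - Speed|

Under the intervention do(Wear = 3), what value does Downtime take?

-4

The intervention breaks the incoming arrows to Wear: Wear <- -Speed + 3·Feed + 3 no longer applies, and Wear = 3.
Feed = 8 if Speed >= 6 else 2  [with Speed=6]  = 8
Downtime = -2·Feed + 2·Wear + 6  [with Feed=8, Wear=3]  = -4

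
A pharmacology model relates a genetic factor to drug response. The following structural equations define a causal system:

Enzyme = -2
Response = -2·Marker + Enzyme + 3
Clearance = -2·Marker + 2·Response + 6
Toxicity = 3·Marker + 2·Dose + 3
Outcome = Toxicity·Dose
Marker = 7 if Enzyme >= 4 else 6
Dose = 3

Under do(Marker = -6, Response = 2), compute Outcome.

Under do(Marker = -6, Response = 2), each intervened variable's structural equation is replaced by its fixed value.
Toxicity = 3·Marker + 2·Dose + 3  [with Marker=-6, Dose=3]  = -9
Outcome = Toxicity·Dose  [with Toxicity=-9, Dose=3]  = -27

-27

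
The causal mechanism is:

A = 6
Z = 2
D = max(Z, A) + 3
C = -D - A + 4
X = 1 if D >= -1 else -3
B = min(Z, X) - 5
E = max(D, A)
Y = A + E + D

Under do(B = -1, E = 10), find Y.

The joint intervention fixes B = -1, E = 10, removing each variable's own equation.
D = max(Z, A) + 3  [with Z=2, A=6]  = 9
Y = A + E + D  [with A=6, E=10, D=9]  = 25

25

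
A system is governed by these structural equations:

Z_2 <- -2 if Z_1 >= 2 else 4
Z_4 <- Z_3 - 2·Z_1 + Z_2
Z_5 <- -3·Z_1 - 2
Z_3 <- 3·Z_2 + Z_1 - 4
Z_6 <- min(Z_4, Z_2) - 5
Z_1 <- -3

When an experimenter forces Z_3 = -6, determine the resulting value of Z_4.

The intervention breaks the incoming arrows to Z_3: Z_3 <- 3·Z_2 + Z_1 - 4 no longer applies, and Z_3 = -6.
Z_2 = -2 if Z_1 >= 2 else 4  [with Z_1=-3]  = 4
Z_4 = Z_3 - 2·Z_1 + Z_2  [with Z_3=-6, Z_1=-3, Z_2=4]  = 4

4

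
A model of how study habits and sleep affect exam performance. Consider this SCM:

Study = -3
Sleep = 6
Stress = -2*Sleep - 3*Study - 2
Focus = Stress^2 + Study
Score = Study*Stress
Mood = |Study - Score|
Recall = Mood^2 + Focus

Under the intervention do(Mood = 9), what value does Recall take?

103

Intervening sets Mood = 9 and removes its equation (Mood = |Study - Score|).
Stress = -2*Sleep - 3*Study - 2  [with Sleep=6, Study=-3]  = -5
Focus = Stress^2 + Study  [with Stress=-5, Study=-3]  = 22
Recall = Mood^2 + Focus  [with Mood=9, Focus=22]  = 103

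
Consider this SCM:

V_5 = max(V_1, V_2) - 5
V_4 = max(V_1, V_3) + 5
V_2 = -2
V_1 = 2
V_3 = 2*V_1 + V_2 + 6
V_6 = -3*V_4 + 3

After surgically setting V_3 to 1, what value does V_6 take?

-18

The intervention breaks the incoming arrows to V_3: V_3 = 2*V_1 + V_2 + 6 no longer applies, and V_3 = 1.
V_4 = max(V_1, V_3) + 5  [with V_1=2, V_3=1]  = 7
V_6 = -3*V_4 + 3  [with V_4=7]  = -18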